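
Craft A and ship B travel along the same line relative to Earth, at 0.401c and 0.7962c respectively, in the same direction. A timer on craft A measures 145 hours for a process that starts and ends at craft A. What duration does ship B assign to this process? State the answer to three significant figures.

The velocity of craft A relative to ship B is (0.401 − 0.7962)c / (1 − 0.401×0.7962) = −0.58056c; relative speed 0.58056c.
γ for this relative speed: γ = 1/√(1 − 0.33705) = 1.2282.
Craft A's interval is proper; time dilation gives Δt_B = γΔτ = 1.2282 × 145 hours = 178 hours.

178 hours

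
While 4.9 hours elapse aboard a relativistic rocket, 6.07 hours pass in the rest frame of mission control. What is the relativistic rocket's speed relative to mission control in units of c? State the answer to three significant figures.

0.590c

γ = Δt/Δτ = 6.07/4.9 = 1.2388.
β = √(1 − 1/γ²) = √(1 − 0.651625) = √0.348375 = 0.590.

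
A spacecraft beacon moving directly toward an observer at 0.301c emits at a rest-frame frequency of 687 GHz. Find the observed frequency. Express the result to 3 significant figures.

937 GHz

Relativistic Doppler (source moving toward): f_obs = f_src · √((1+β)/(1−β)).
With β = 0.301: factor = √(1.301/0.699) = 1.3643.
f_obs = 687 × 1.3643 = 937 GHz.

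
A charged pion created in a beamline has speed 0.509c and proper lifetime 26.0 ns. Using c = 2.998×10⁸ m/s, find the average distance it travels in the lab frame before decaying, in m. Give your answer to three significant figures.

4.61 m

With β = 0.509, γ = 1/√(1 − 0.509²) = 1/√0.740919 = 1.1618.
Lab-frame lifetime: Δt = γτ = 1.1618 × 26.0 ns = 30.207 ns.
Distance: d = vΔt = 0.509 × 2.998×10⁸ m/s × 3.0207×10^-8 s = 4.61 m.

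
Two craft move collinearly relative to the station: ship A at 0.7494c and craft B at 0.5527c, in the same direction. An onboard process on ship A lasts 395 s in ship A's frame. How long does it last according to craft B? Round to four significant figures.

419.3 s

The velocity of ship A relative to craft B is (0.7494 − 0.5527)c / (1 − 0.7494×0.5527) = 0.33578c; relative speed 0.33578c.
At |u| = 0.33578c, γ = (1 − 0.112748)^(−1/2) = 1.0616.
The clock on ship A records proper time, so craft B measures Δt = γΔτ = 1.0616 × 395 = 419.3 s.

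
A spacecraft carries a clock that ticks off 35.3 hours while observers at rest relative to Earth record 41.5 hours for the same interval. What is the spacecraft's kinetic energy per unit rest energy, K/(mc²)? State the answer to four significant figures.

0.1756

γ = Δt/Δτ = 41.5/35.3 = 1.17564.
K/(mc²) = γ − 1 = 1.17564 − 1 = 0.1756.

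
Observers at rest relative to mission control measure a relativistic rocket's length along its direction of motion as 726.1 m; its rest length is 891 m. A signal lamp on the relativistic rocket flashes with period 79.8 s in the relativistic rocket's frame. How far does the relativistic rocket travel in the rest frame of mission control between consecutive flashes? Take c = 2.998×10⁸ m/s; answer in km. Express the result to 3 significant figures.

γ = L₀/L = 891/726.1 = 1.2271.
β = √(1 − 1/γ²) = 0.57956. Lab-frame period = γτ = 1.2271×79.8 s = 97.923 s. Distance = βc × γτ = 0.57956 × 2.998×10⁸ m/s × 97.923 s = 1.7014×10^10 m = 1.70×10^7 km.

1.70×10^7 km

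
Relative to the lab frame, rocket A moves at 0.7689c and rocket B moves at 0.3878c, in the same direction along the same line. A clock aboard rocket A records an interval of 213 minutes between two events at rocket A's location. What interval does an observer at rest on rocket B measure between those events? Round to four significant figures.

253.7 minutes

Transform rocket A's velocity into rocket B's frame: (0.7689 − 0.3878)/(1 − 0.7689·0.3878) = 0.3811/0.70182058, so the relative speed is 0.54302c.
γ for this relative speed: γ = 1/√(1 − 0.294871) = 1.1909.
Rocket A's interval is proper; time dilation gives Δt_B = γΔτ = 1.1909 × 213 minutes = 253.7 minutes.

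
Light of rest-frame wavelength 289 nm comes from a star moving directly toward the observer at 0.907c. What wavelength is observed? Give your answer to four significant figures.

63.82 nm

Relativistic Doppler for wavelength: λ_obs = λ_src · √((1−β)/(1+β)).
With β = 0.907: factor = √(0.093/1.907) = 0.22083.
λ_obs = 289 × 0.22083 = 63.82 nm.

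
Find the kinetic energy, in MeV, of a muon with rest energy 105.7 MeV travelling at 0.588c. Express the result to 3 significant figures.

With β = 0.588, γ = 1/√(1 − 0.588²) = 1/√0.654256 = 1.23631.
Kinetic energy: K = (γ − 1)mc² = (1.23631 − 1) × 105.7 MeV = 0.23631 × 105.7 = 25.0 MeV.

25.0 MeV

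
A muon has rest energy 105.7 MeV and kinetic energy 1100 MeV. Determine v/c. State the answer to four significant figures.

0.9961

K = (γ−1)mc², so γ = 1 + 1100/105.7 = 11.407.
Then v/c = √(1 − γ⁻²) = √(1 − 0.00768523) = √0.99231477 = 0.9961.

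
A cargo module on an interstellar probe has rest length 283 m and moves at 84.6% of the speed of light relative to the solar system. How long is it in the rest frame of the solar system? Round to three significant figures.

151 m

β² = 0.715716, so γ = 1/√0.284284 = 1.8755.
Along the direction of motion the measured length is L₀/γ = 283/1.8755 = 151 m.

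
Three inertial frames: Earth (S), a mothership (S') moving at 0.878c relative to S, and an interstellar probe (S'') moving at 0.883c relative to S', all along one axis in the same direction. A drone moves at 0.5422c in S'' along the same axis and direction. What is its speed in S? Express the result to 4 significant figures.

First combine the drone and interstellar probe (S''→S'): u₁ = (0.5422 + 0.883)/(1 + 0.5422×0.883) = 1.4252/1.4787626 = 0.96378.
Then combine with the mothership (S'→S): u = (0.96378 + 0.878)/(1 + 0.96378×0.878) = 1.84178/1.84619884 = 0.99761.

0.9976c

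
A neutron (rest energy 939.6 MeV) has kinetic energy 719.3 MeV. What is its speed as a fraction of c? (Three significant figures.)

0.824c

K = (γ−1)mc², so γ = 1 + 719.3/939.6 = 1.7655.
Then v/c = √(1 − γ⁻²) = √(1 − 0.320822) = √0.679178 = 0.824.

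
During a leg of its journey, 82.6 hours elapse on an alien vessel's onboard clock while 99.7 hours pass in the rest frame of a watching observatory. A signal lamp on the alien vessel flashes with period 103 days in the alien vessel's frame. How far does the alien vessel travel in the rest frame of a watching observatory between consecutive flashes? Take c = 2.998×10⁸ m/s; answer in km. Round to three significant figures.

1.80×10^12 km

γ = Δt/Δτ = 99.7/82.6 = 1.20702.
β = √(1 − 1/γ²) = 0.56001. Lab-frame period = γτ = 1.20702×103 days = 124.32 days. Distance = βc × γτ = 0.56001 × 2.998×10⁸ m/s × 10741248 s = 1.8034×10^15 m = 1.80×10^12 km.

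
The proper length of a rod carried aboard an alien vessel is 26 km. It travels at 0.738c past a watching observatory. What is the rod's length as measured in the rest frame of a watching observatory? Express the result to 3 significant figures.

17.5 km

γ = 1/√(1 − β²) = 1/√(1 − 0.544644) = 1/√0.455356 = 1/0.674801 = 1.4819.
Along the direction of motion the measured length is L₀/γ = 26/1.4819 = 17.5 km.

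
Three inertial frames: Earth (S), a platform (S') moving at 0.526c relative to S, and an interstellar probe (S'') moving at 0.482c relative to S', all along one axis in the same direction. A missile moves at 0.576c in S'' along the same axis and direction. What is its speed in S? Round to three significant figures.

0.943c

First combine the missile and interstellar probe (S''→S'): u₁ = (0.576 + 0.482)/(1 + 0.576×0.482) = 1.058/1.277632 = 0.82809.
Then combine with the platform (S'→S): u = (0.82809 + 0.526)/(1 + 0.82809×0.526) = 1.35409/1.43557534 = 0.94324.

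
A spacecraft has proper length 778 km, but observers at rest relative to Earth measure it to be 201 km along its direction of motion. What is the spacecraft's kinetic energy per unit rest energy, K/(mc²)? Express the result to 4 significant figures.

γ = L₀/L = 778/201 = 3.87065.
K/(mc²) = γ − 1 = 3.87065 − 1 = 2.871.

2.871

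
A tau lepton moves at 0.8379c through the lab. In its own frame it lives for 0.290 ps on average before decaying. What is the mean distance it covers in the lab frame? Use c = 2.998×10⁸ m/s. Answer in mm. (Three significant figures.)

0.133 mm

β² = 0.70207641, so γ = 1/√0.29792359 = 1.8321.
Lab-frame lifetime: Δt = γτ = 1.8321 × 0.290 ps = 0.53131 ps.
Distance: d = vΔt = 0.8379 × 2.998×10⁸ m/s × 5.3131×10^-13 s = 1.33×10^-4 m = 0.133 mm.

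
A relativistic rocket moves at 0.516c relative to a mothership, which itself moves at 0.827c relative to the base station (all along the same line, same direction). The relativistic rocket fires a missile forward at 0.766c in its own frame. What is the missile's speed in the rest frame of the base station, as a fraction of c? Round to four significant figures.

Compose velocities in two stages. Stage 1 (into S'): u₁ = (0.766+0.516)/(1+0.766×0.516) = 0.91883.
Stage 2 (into S): u = (0.91883+0.827)/(1+0.91883×0.827) = 0.99202, so the speed is 0.9920c.

0.9920c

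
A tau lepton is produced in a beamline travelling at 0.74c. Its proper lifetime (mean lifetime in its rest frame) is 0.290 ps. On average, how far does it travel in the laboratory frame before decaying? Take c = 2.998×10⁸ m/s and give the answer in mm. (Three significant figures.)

γ = 1/√(1 − β²) = 1/√(1 − 0.5476) = 1/√0.4524 = 1/0.672607 = 1.4868.
Lab-frame lifetime: Δt = γτ = 1.4868 × 0.290 ps = 0.43117 ps.
Distance: d = vΔt = 0.74 × 2.998×10⁸ m/s × 4.3117×10^-13 s = 9.57×10^-5 m = 0.0957 mm.

0.0957 mm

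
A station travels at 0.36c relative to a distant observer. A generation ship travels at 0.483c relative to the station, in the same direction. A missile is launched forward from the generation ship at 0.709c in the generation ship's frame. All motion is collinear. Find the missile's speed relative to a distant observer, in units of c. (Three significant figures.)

Apply u = (u'+v)/(1+u'v) twice. Missile in the station frame: (0.709+0.483)/(1+0.709·0.483) = 1.192/1.342447 = 0.88793c.
That velocity, transformed to the rest frame of a distant observer: (0.88793+0.36)/(1+0.88793·0.36) = 1.24793/1.3196548 = 0.94565c.

0.946c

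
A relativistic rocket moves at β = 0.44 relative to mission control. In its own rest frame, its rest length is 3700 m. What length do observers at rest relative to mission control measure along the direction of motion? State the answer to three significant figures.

Lorentz factor: γ = (1 − 0.1936)^(−1/2) = 1.1136.
Length contraction: L = L₀/γ = 3700/1.1136 = 3320 m.

3320 m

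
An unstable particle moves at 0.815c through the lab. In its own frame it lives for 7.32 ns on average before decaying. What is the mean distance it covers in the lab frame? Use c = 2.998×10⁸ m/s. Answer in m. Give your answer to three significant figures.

3.09 m

γ = 1/√(1 − β²) = 1/√(1 − 0.664225) = 1/√0.335775 = 1/0.579461 = 1.7257.
Lab-frame lifetime: Δt = γτ = 1.7257 × 7.32 ns = 12.632 ns.
Distance: d = vΔt = 0.815 × 2.998×10⁸ m/s × 1.2632×10^-8 s = 3.09 m.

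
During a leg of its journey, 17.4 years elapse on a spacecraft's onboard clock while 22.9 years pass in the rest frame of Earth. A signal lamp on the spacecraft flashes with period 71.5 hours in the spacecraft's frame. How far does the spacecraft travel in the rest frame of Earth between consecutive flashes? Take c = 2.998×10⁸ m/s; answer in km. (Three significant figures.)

6.60×10^10 km

From Δt = γΔτ: γ = 22.9/17.4 = 1.31609.
β = √(1 − 1/γ²) = 0.65013. Lab-frame period = γτ = 1.31609×71.5 hours = 94.1 hours. Distance = βc × γτ = 0.65013 × 2.998×10⁸ m/s × 338760 s = 6.6027×10^13 m = 6.60×10^10 km.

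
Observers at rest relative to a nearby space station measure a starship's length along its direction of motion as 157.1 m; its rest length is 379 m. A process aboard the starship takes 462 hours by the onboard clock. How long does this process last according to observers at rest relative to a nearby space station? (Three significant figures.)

γ = L₀/L = 379/157.1 = 2.41248.
The same γ dilates the second interval: 2.41248 × 462 hours = 1110 hours.

1110 hours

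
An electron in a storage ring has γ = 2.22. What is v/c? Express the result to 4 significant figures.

0.8928

β = √(1 − 1/γ²) = √(1 − 1/4.9284) = √0.797094 = 0.8928.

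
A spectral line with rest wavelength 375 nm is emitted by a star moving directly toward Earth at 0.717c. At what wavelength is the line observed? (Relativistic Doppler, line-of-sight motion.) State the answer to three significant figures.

Relativistic Doppler for wavelength: λ_obs = λ_src · √((1−β)/(1+β)).
With β = 0.717: factor = √(0.283/1.717) = 0.40598.
λ_obs = 375 × 0.40598 = 152 nm.

152 nm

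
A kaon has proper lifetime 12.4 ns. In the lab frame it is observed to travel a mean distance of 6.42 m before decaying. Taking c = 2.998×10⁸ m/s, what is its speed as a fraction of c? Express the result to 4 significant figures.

Let x = d/(cτ) = 6.420 m / (2.998×10⁸ m/s × 1.240×10^-8 s) = 1.727. Since d = βγcτ, x = βγ = β/√(1−β²).
Solving: β² = x²/(1+x²) = 2.98253/3.98253 = 0.748903, so β = 0.8654.

0.8654c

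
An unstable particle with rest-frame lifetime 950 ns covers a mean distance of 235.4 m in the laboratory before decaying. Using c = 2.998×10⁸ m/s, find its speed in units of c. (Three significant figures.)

0.637c

Let x = d/(cτ) = 235.4 m / (2.998×10⁸ m/s × 9.500×10^-7 s) = 0.82652. Since d = βγcτ, x = βγ = β/√(1−β²).
Solving: β² = x²/(1+x²) = 0.683135/1.683135 = 0.405871, so β = 0.637.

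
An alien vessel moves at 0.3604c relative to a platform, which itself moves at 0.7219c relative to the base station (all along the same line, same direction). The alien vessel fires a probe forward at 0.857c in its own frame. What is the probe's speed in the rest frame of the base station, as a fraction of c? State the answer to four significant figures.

0.9884c

Apply u = (u'+v)/(1+u'v) twice. Probe in the platform frame: (0.857+0.3604)/(1+0.857·0.3604) = 1.2174/1.3088628 = 0.93012c.
That velocity, transformed to the rest frame of the base station: (0.93012+0.7219)/(1+0.93012·0.7219) = 1.65202/1.671453628 = 0.98837c.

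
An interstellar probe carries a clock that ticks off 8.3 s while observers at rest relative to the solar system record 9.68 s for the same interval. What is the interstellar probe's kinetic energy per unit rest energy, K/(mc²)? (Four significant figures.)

0.1663

The time-dilation ratio gives γ = 9.68/8.3 = 1.16627.
K/(mc²) = γ − 1 = 1.16627 − 1 = 0.1663.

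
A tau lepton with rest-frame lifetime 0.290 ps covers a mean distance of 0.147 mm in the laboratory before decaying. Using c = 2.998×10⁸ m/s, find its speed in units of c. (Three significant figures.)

Let x = d/(cτ) = 1.470×10^-4 m / (2.998×10⁸ m/s × 2.900×10^-13 s) = 1.6908. Since d = βγcτ, x = βγ = β/√(1−β²).
Solving: β² = x²/(1+x²) = 2.8588/3.8588 = 0.740852, so β = 0.861.

0.861c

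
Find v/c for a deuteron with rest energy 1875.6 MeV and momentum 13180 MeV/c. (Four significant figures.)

βγ = pc/(mc²) = 13180/1875.6 = 7.0271.
Since γ² = 1 + (βγ)² = 50.3801, γ = √50.3801 = 7.09789, and β = (βγ)/γ = 7.0271/7.09789 = 0.9900.

0.9900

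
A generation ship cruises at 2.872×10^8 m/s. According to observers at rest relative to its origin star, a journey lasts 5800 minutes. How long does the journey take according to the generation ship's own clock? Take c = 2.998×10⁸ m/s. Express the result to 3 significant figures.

β = v/c = (2.872×10^8 m/s)/(2.998×10⁸ m/s) = 0.957972.
γ = 1/√(1 − β²) = 1/√(1 − 0.9177104) = 1/√0.08228965 = 1/0.286862 = 3.486.
The moving clock records proper time: Δτ = Δt/γ = 5800/3.486 = 1660 minutes.

1660 minutes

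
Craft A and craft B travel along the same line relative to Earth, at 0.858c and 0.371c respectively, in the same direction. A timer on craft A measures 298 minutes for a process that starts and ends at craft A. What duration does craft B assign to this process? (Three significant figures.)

426 minutes

Speed of craft A in craft B's frame: u = (v_A − v_B)/(1 − v_A v_B/c²) = (0.858 − 0.371)/(1 − 0.858×0.371) = 0.487/0.681682 = 0.71441; |u| = 0.71441c.
At |u| = 0.71441c, γ = (1 − 0.510382)^(−1/2) = 1.4291.
Craft A's interval is proper; time dilation gives Δt_B = γΔτ = 1.4291 × 298 minutes = 426 minutes.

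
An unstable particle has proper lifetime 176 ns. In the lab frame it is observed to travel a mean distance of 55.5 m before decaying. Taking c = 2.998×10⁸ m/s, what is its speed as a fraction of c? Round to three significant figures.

d = βγcτ ⇒ βγ = d/(cτ) = 55.50 m / (52.7648 m) = 1.0518.
β = (βγ)/√(1+(βγ)²) = 1.0518/√2.10628 = 0.725.

0.725c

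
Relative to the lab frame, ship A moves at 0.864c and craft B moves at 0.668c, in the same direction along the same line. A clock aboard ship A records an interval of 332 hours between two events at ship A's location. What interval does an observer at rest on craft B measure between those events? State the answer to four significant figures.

Transform ship A's velocity into craft B's frame: (0.864 − 0.668)/(1 − 0.864·0.668) = 0.196/0.422848, so the relative speed is 0.46352c.
γ for this relative speed: γ = 1/√(1 − 0.214851) = 1.1286.
The clock on ship A records proper time, so craft B measures Δt = γΔτ = 1.1286 × 332 = 374.7 hours.

374.7 hours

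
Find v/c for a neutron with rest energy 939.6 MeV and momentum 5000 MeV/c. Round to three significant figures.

0.983

βγ = pc/(mc²) = 5000/939.6 = 5.3214.
Since γ² = 1 + (βγ)² = 29.3173, γ = √29.3173 = 5.41455, and β = (βγ)/γ = 5.3214/5.41455 = 0.983.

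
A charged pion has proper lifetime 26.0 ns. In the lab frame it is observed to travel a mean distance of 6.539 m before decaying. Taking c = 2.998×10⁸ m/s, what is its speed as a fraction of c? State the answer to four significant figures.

0.6427c

Let x = d/(cτ) = 6.539 m / (2.998×10⁸ m/s × 2.600×10^-8 s) = 0.83889. Since d = βγcτ, x = βγ = β/√(1−β²).
Solving: β² = x²/(1+x²) = 0.703736/1.703736 = 0.413055, so β = 0.6427.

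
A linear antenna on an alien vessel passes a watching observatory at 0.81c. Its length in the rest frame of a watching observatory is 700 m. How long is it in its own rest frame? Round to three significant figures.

1190 m

With β = 0.81, γ = 1/√(1 − 0.81²) = 1/√0.3439 = 1.7052.
Proper length: L₀ = γ·L = 1.7052 × 700 = 1190 m.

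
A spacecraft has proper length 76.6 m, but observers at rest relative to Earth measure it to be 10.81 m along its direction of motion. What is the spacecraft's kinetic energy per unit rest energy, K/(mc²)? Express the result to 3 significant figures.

Length contraction gives γ = L₀/L = 76.6/10.81 = 7.08603.
K/(mc²) = γ − 1 = 7.08603 − 1 = 6.09.

6.09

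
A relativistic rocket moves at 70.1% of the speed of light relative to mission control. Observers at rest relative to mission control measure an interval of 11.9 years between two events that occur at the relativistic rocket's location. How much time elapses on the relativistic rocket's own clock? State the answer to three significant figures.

Lorentz factor: γ = (1 − 0.491401)^(−1/2) = 1.4022.
The relativistic rocket's clock runs slow as seen from mission control, so Δτ = Δt/γ = 11.9/1.4022 = 8.49 years.

8.49 years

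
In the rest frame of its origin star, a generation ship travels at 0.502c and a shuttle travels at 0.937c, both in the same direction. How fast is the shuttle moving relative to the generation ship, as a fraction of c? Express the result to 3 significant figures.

Transform to the generation ship's frame: u' = (u − v)/(1 − uv/c²).
u' = (0.937 − 0.502)/(1 − 0.937×0.502) = 0.435/0.529626 = 0.82133.
Speed in the generation ship's frame: 0.821c (in the same direction).

0.821c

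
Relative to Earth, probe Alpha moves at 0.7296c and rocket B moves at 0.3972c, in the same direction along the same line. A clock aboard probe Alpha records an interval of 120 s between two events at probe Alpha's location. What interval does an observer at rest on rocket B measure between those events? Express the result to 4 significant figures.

Speed of probe Alpha in rocket B's frame: u = (v_A − v_B)/(1 − v_A v_B/c²) = (0.7296 − 0.3972)/(1 − 0.7296×0.3972) = 0.3324/0.71020288 = 0.46804; |u| = 0.46804c.
At |u| = 0.46804c, γ = (1 − 0.219061)^(−1/2) = 1.1316.
Probe Alpha's interval is proper; time dilation gives Δt_B = γΔτ = 1.1316 × 120 s = 135.8 s.

135.8 s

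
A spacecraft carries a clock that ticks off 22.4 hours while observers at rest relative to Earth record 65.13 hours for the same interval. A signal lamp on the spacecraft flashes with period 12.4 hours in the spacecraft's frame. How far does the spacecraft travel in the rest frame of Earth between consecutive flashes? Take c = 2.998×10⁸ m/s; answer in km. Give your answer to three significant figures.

3.65×10^10 km

From Δt = γΔτ: γ = 65.13/22.4 = 2.90759.
β = √(1 − 1/γ²) = 0.939. Lab-frame period = γτ = 2.90759×12.4 hours = 36.054 hours. Distance = βc × γτ = 0.939 × 2.998×10⁸ m/s × 129794.4 s = 3.6539×10^13 m = 3.65×10^10 km.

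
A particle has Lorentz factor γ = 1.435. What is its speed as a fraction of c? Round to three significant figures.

0.717c

β = √(1 − 1/γ²) = √(1 − 1/2.059225) = √0.51438 = 0.717.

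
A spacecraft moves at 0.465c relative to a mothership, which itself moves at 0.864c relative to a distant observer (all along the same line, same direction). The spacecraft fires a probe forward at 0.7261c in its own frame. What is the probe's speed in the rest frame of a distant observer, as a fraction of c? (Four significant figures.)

Compose velocities in two stages. Stage 1 (into S'): u₁ = (0.7261+0.465)/(1+0.7261×0.465) = 0.89045.
Stage 2 (into S): u = (0.89045+0.864)/(1+0.89045×0.864) = 0.99158, so the speed is 0.9916c.

0.9916c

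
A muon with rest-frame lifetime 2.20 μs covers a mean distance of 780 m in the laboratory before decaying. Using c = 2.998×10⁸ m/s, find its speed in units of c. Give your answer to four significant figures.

Lab distance = (lab lifetime)·v = γτ·βc, so βγ = d/(cτ) = 780.0/(2.998×10⁸ × 2.200×10^-6) = 1.1826.
With βγ = 1.1826: γ² = 1 + (βγ)² = 2.39854, and β = (βγ)/γ = 1.1826/1.54872 = 0.7636.

0.7636c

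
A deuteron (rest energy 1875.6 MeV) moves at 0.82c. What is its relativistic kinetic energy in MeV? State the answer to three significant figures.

1400 MeV

β² = 0.6724, so γ = 1/√0.3276 = 1.74714.
Kinetic energy: K = (γ − 1)mc² = (1.74714 − 1) × 1875.6 MeV = 0.74714 × 1875.6 = 1400 MeV.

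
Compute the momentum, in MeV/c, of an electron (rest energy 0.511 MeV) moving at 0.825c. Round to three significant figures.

0.746 MeV/c

Lorentz factor: γ = (1 − 0.680625)^(−1/2) = 1.7695.
Momentum: p = γβ·mc = 1.7695 × 0.825 × 0.511 MeV/c = 0.746 MeV/c.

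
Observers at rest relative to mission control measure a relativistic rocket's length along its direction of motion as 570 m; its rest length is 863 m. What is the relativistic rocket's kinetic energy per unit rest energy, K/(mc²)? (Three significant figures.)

Length contraction gives γ = L₀/L = 863/570 = 1.51404.
K/(mc²) = γ − 1 = 1.51404 − 1 = 0.514.

0.514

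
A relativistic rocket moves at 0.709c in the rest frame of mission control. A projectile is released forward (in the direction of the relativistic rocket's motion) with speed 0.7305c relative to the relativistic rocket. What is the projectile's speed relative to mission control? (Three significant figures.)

Relativistic velocity addition: u = (u' + v)/(1 + u'v/c²), with u' = 0.7305c and v = 0.709c.
Numerator: 0.7305 + 0.709 = 1.4395. Denominator: 1 + (0.7305)(0.709) = 1.5179245.
u = 1.4395/1.5179245 = 0.94833, so the speed is 0.948c.

0.948c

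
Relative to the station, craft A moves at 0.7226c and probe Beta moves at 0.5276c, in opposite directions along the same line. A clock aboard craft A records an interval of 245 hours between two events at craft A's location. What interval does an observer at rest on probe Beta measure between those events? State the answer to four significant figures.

576.3 hours

The velocity of craft A relative to probe Beta is (0.7226 + 0.5276)c / (1 + 0.7226×0.5276) = 0.90513c; relative speed 0.90513c.
At |u| = 0.90513c, γ = (1 − 0.81926)^(−1/2) = 2.3522.
Craft A's interval is proper; time dilation gives Δt_B = γΔτ = 2.3522 × 245 hours = 576.3 hours.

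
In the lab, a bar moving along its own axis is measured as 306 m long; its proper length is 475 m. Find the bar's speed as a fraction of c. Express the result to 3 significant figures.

Length contraction gives γ = L₀/L = 475/306 = 1.5523.
β = √(1 − 1/γ²) = √0.584999 = 0.765.

0.765c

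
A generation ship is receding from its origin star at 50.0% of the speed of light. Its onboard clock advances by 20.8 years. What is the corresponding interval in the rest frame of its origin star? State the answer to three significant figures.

24.0 years

With β = 0.5, γ = 1/√(1 − 0.5²) = 1/√0.75 = 1.1547.
The onboard clock measures proper time, so the interval in the rest frame of its origin star is dilated: Δt = γ·Δτ = 1.1547 × 20.8 years = 24.0 years.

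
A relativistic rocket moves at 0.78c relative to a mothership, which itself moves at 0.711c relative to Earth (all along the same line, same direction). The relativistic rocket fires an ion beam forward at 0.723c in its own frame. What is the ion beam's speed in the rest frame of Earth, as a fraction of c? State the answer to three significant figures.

Apply u = (u'+v)/(1+u'v) twice. Ion beam in the mothership frame: (0.723+0.78)/(1+0.723·0.78) = 1.503/1.56394 = 0.96103c.
That velocity, transformed to the rest frame of Earth: (0.96103+0.711)/(1+0.96103·0.711) = 1.67203/1.68329233 = 0.99331c.

0.993c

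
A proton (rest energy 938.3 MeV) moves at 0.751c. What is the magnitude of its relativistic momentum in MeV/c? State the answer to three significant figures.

γ = 1/√(1 − β²) = 1/√(1 − 0.564001) = 1/√0.435999 = 1/0.660302 = 1.5145.
Momentum: p = γβ·mc = 1.5145 × 0.751 × 938.3 MeV/c = 1070 MeV/c.

1070 MeV/c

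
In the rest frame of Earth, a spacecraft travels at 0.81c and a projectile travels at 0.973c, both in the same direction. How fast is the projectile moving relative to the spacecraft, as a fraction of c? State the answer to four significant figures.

0.7693c

Transform to the spacecraft's frame: u' = (u − v)/(1 − uv/c²).
u' = (0.973 − 0.81)/(1 − 0.973×0.81) = 0.163/0.21187 = 0.76934.
Speed in the spacecraft's frame: 0.7693c (in the same direction).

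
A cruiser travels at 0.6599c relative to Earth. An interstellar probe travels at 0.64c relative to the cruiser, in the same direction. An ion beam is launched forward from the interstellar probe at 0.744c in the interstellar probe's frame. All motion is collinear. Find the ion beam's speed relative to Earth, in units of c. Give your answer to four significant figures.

0.9869c

Compose velocities in two stages. Stage 1 (into S'): u₁ = (0.744+0.64)/(1+0.744×0.64) = 0.93757.
Stage 2 (into S): u = (0.93757+0.6599)/(1+0.93757×0.6599) = 0.98688, so the speed is 0.9869c.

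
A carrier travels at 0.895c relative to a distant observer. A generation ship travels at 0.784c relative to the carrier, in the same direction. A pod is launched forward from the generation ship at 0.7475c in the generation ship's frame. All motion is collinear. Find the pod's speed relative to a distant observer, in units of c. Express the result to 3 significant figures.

0.998c

Compose velocities in two stages. Stage 1 (into S'): u₁ = (0.7475+0.784)/(1+0.7475×0.784) = 0.96561.
Stage 2 (into S): u = (0.96561+0.895)/(1+0.96561×0.895) = 0.99806, so the speed is 0.998c.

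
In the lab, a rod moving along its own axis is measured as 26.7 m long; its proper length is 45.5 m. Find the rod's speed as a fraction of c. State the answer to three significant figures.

Length contraction gives γ = L₀/L = 45.5/26.7 = 1.7041.
β = √(1 − 1/γ²) = √0.655642 = 0.810.

0.810c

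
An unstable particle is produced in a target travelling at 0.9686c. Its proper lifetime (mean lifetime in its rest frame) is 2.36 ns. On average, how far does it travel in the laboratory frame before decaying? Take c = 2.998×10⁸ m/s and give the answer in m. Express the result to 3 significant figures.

2.76 m

γ = 1/√(1 − β²) = 1/√(1 − 0.93818596) = 1/√0.06181404 = 1/0.248624 = 4.0221.
Lab-frame lifetime: Δt = γτ = 4.0221 × 2.36 ns = 9.4922 ns.
Distance: d = vΔt = 0.9686 × 2.998×10⁸ m/s × 9.4922×10^-9 s = 2.76 m.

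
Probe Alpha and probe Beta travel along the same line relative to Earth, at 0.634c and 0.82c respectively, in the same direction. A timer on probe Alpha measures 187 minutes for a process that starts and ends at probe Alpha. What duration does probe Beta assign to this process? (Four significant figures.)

The velocity of probe Alpha relative to probe Beta is (0.634 − 0.82)c / (1 − 0.634×0.82) = −0.3874c; relative speed 0.3874c.
γ for this relative speed: γ = 1/√(1 − 0.150079) = 1.0847.
Probe Alpha's interval is proper; time dilation gives Δt_B = γΔτ = 1.0847 × 187 minutes = 202.8 minutes.

202.8 minutes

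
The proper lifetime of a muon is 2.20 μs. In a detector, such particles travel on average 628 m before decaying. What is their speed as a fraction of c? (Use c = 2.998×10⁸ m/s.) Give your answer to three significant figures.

Let x = d/(cτ) = 628.0 m / (2.998×10⁸ m/s × 2.200×10^-6 s) = 0.95215. Since d = βγcτ, x = βγ = β/√(1−β²).
Solving: β² = x²/(1+x²) = 0.90659/1.90659 = 0.475503, so β = 0.690.

0.690c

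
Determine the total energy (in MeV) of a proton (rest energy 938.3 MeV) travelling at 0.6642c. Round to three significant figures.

1260 MeV

Lorentz factor: γ = (1 − 0.44116164)^(−1/2) = 1.3377.
Total energy: E = γmc² = 1.3377 × 938.3 MeV = 1260 MeV.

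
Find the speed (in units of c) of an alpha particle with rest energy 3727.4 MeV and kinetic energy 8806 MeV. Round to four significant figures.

γ = 1 + K/(mc²) = 1 + 8806/3727.4 = 3.3625.
β = √(1 − 1/γ²) = √(1 − 0.0884454) = √0.9115546 = 0.9548.

0.9548c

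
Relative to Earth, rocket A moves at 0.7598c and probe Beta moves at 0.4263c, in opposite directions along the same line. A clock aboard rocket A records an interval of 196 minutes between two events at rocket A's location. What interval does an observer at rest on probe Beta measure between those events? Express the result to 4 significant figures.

The velocity of rocket A relative to probe Beta is (0.7598 + 0.4263)c / (1 + 0.7598×0.4263) = 0.89591c; relative speed 0.89591c.
γ for this relative speed: γ = 1/√(1 − 0.802655) = 2.2511.
The clock on rocket A records proper time, so probe Beta measures Δt = γΔτ = 2.2511 × 196 = 441.2 minutes.

441.2 minutes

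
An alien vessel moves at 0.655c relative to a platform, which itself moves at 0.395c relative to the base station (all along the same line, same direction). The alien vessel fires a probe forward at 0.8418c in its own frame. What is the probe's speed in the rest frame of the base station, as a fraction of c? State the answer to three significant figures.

0.985c

Compose velocities in two stages. Stage 1 (into S'): u₁ = (0.8418+0.655)/(1+0.8418×0.655) = 0.96482.
Stage 2 (into S): u = (0.96482+0.395)/(1+0.96482×0.395) = 0.98459, so the speed is 0.985c.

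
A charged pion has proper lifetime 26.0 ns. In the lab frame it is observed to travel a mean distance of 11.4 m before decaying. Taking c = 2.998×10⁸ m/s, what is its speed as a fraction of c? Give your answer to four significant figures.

0.8255c

d = βγcτ ⇒ βγ = d/(cτ) = 11.40 m / (7.7948 m) = 1.4625.
β = (βγ)/√(1+(βγ)²) = 1.4625/√3.13891 = 0.8255.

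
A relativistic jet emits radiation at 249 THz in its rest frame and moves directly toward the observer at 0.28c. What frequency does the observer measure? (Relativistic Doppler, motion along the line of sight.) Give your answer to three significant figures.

Relativistic Doppler (source moving toward): f_obs = f_src · √((1+β)/(1−β)).
With β = 0.28: factor = √(1.28/0.72) = 1.3333.
f_obs = 249 × 1.3333 = 332 THz.

332 THz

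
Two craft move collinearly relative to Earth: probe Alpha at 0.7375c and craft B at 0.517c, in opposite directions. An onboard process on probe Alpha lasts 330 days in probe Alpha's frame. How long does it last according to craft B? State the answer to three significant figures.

789 days

The velocity of probe Alpha relative to craft B is (0.7375 + 0.517)c / (1 + 0.7375×0.517) = 0.90821c; relative speed 0.90821c.
γ for this relative speed: γ = 1/√(1 − 0.824845) = 2.3894.
The clock on probe Alpha records proper time, so craft B measures Δt = γΔτ = 2.3894 × 330 = 789 days.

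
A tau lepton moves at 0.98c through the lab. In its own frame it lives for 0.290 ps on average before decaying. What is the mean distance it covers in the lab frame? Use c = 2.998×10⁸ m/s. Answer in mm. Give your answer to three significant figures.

0.428 mm

γ = 1/√(1 − β²) = 1/√(1 − 0.9604) = 1/√0.0396 = 1/0.198997 = 5.0252.
Lab-frame lifetime: Δt = γτ = 5.0252 × 0.290 ps = 1.4573 ps.
Distance: d = vΔt = 0.98 × 2.998×10⁸ m/s × 1.4573×10^-12 s = 4.28×10^-4 m = 0.428 mm.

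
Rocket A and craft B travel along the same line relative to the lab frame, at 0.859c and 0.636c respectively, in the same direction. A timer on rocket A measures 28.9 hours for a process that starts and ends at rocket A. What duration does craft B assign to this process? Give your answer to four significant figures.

33.19 hours

The velocity of rocket A relative to craft B is (0.859 − 0.636)c / (1 − 0.859×0.636) = 0.49154c; relative speed 0.49154c.
At |u| = 0.49154c, γ = (1 − 0.241612)^(−1/2) = 1.1483.
Rocket A's interval is proper; time dilation gives Δt_B = γΔτ = 1.1483 × 28.9 hours = 33.19 hours.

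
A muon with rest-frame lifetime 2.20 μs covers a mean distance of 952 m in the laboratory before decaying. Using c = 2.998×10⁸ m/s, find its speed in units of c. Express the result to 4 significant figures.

0.8220c

Let x = d/(cτ) = 952.0 m / (2.998×10⁸ m/s × 2.200×10^-6 s) = 1.4434. Since d = βγcτ, x = βγ = β/√(1−β²).
Solving: β² = x²/(1+x²) = 2.0834/3.0834 = 0.675683, so β = 0.8220.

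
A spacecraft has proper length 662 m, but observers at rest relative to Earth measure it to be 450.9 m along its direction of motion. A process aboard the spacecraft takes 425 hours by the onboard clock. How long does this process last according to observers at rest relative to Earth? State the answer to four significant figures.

624.0 hours

Length contraction gives γ = L₀/L = 662/450.9 = 1.46817.
Δt = γΔτ = 1.46817 × 425 = 624.0 hours.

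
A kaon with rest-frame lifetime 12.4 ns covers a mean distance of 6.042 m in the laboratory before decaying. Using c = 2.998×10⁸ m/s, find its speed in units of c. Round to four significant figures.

0.8517c

d = βγcτ ⇒ βγ = d/(cτ) = 6.042 m / (3.71752 m) = 1.6253.
β = (βγ)/√(1+(βγ)²) = 1.6253/√3.6416 = 0.8517.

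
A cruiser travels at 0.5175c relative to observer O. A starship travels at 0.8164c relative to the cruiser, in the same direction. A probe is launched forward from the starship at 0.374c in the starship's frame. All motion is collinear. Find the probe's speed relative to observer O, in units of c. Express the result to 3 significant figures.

Apply u = (u'+v)/(1+u'v) twice. Probe in the cruiser frame: (0.374+0.8164)/(1+0.374·0.8164) = 1.1904/1.3053336 = 0.91195c.
That velocity, transformed to the rest frame of observer O: (0.91195+0.5175)/(1+0.91195·0.5175) = 1.42945/1.471934125 = 0.97114c.

0.971c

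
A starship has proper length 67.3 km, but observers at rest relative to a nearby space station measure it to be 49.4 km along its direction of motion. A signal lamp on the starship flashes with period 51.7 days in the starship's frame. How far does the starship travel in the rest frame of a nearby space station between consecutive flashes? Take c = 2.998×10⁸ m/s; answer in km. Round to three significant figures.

γ = L₀/L = 67.3/49.4 = 1.36235.
β = √(1 − 1/γ²) = 0.67912. Lab-frame period = γτ = 1.36235×51.7 days = 70.433 days. Distance = βc × γτ = 0.67912 × 2.998×10⁸ m/s × 6085411.2 s = 1.2390×10^15 m = 1.24×10^12 km.

1.24×10^12 km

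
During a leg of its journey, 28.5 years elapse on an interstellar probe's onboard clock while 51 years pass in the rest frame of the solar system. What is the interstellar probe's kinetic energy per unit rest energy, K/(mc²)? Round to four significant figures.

0.7895

From Δt = γΔτ: γ = 51/28.5 = 1.78947.
K/(mc²) = γ − 1 = 1.78947 − 1 = 0.7895.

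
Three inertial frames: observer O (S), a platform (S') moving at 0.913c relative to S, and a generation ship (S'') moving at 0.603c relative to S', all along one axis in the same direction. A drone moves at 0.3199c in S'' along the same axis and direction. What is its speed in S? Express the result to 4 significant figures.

Compose velocities in two stages. Stage 1 (into S'): u₁ = (0.3199+0.603)/(1+0.3199×0.603) = 0.77366.
Stage 2 (into S): u = (0.77366+0.913)/(1+0.77366×0.913) = 0.98846, so the speed is 0.9885c.

0.9885c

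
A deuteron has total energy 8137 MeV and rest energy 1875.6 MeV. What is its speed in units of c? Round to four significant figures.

γ = E/(mc²) = 8137/1875.6 = 4.3383.
β = √(1 − 1/γ²) = √(1 − 0.0531326) = √0.9468674 = 0.9731.

0.9731c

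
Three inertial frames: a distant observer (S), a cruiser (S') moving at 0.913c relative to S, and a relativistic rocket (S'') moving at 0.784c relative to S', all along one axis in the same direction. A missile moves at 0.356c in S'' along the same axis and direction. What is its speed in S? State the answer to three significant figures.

0.995c

Apply u = (u'+v)/(1+u'v) twice. Missile in the cruiser frame: (0.356+0.784)/(1+0.356·0.784) = 1.14/1.279104 = 0.89125c.
That velocity, transformed to the rest frame of a distant observer: (0.89125+0.913)/(1+0.89125·0.913) = 1.80425/1.81371125 = 0.99478c.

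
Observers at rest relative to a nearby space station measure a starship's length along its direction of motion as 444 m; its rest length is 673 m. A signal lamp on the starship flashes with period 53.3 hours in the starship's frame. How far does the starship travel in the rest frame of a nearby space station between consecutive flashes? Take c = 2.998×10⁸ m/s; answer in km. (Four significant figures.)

6.553×10^10 km

Length contraction gives γ = L₀/L = 673/444 = 1.51577.
β = √(1 − 1/γ²) = 0.7515. Lab-frame period = γτ = 1.51577×53.3 hours = 80.791 hours. Distance = βc × γτ = 0.7515 × 2.998×10⁸ m/s × 290847.6 s = 6.5528×10^13 m = 6.553×10^10 km.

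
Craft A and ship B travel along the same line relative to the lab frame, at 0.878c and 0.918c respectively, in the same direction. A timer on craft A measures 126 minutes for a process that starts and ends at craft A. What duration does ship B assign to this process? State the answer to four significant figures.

128.8 minutes

The velocity of craft A relative to ship B is (0.878 − 0.918)c / (1 − 0.878×0.918) = −0.20619c; relative speed 0.20619c.
γ for this relative speed: γ = 1/√(1 − 0.0425143) = 1.022.
The clock on craft A records proper time, so ship B measures Δt = γΔτ = 1.022 × 126 = 128.8 minutes.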